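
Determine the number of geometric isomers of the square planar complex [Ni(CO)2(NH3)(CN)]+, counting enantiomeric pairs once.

A square has two trans pairs of vertices; adjacent vertices are cis.
There are 2 geometric isomers: CO cis; CO trans.

2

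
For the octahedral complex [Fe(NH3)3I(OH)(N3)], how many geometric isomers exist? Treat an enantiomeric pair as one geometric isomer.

The six octahedral sites form three mutually perpendicular trans pairs.
There are 4 geometric isomers: NH3 mer (3 arrangements); NH3 fac (chiral).

4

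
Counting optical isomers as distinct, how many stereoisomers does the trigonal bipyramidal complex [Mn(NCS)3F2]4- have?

3

In a trigonal bipyramid the two axial positions differ from the three equatorial ones.
There are 3 geometric isomers: F both axial; F one axial, one equatorial; F both equatorial.
Each arrangement has an internal mirror plane or centre of symmetry, so none is chiral.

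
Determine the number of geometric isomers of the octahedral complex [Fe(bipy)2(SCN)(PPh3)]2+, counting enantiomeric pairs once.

2

Each bipy is bidentate and must span two cis positions.
The distinct arrangements are (2 in all): SCN and PPh3 mutually trans; SCN and PPh3 mutually cis (chiral).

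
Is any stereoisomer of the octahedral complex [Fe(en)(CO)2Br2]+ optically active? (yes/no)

yes

The six octahedral sites form three mutually perpendicular trans pairs.
Each en is bidentate and must span two cis positions.
Working through the distinct placements yields 3 geometric isomers: CO cis, Br trans; CO cis, Br cis (chiral); CO trans, Br cis.
One of these lacks any improper symmetry element and so occurs as an enantiomeric pair, giving 3 + 1 = 4 stereoisomers in total.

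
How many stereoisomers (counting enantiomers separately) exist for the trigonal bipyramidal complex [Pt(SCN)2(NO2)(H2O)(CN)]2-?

10

A trigonal bipyramid has two axial and three equatorial sites, which are chemically inequivalent.
Systematic enumeration (placing each ligand type in turn and discarding arrangements equivalent by rotation or reflection) gives 7 geometric isomers.
Of these, 3 lack any improper symmetry element and so occur as enantiomeric pairs, giving 7 + 3 = 10 stereoisomers in total.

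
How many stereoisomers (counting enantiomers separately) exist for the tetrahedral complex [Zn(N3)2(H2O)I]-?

1

Only one geometric arrangement is possible.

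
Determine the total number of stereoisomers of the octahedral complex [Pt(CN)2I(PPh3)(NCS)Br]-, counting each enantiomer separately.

An octahedron has six vertices in three trans pairs; every non-trans pair is cis.
Systematic enumeration (placing each ligand type in turn and discarding arrangements equivalent by rotation or reflection) gives 9 geometric isomers.
Of these, 6 lack any improper symmetry element and so occur as enantiomeric pairs, giving 9 + 6 = 15 stereoisomers in total.

15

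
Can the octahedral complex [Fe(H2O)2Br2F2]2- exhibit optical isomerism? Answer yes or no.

An octahedron has six vertices in three trans pairs; every non-trans pair is cis.
There are 5 geometric isomers: H2O trans, Br trans, F trans; H2O cis, Br trans, F cis; H2O trans, Br cis, F cis; H2O cis, Br cis, F cis (chiral); H2O cis, Br cis, F trans.
One of these lacks any improper symmetry element and so occurs as an enantiomeric pair, giving 5 + 1 = 6 stereoisomers in total.

yes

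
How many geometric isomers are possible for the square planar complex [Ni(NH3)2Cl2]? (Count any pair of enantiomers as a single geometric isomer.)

A square has two trans pairs of vertices; adjacent vertices are cis.
There are 2 geometric isomers: NH3 cis; NH3 trans.

2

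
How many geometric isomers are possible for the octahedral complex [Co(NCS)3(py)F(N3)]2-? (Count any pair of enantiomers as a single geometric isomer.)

4

An octahedron has six vertices in three trans pairs; every non-trans pair is cis.
Systematic placement gives 4 geometric isomers: NCS mer (3 arrangements); NCS fac (chiral).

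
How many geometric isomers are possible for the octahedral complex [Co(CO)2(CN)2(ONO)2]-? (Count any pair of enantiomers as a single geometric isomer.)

5

In an octahedral complex each vertex has one trans partner and four cis neighbours.
The distinct arrangements are (5 in all): CO trans, CN trans, ONO trans; CO cis, CN trans, ONO cis; CO cis, CN cis, ONO trans; CO cis, CN cis, ONO cis (chiral); CO trans, CN cis, ONO cis.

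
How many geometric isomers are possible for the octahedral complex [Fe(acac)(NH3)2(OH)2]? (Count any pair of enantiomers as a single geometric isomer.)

3

An octahedron has six vertices in three trans pairs; every non-trans pair is cis.
Each acac is bidentate and must span two cis positions.
Working through the distinct placements yields 3 geometric isomers: NH3 trans, OH cis; NH3 cis, OH cis (chiral); NH3 cis, OH trans.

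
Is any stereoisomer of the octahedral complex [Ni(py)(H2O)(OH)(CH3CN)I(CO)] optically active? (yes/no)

yes

Systematic enumeration (placing each ligand type in turn and discarding arrangements equivalent by rotation or reflection) gives 15 geometric isomers.
Of these, 15 lack any improper symmetry element and so occur as enantiomeric pairs, giving 15 + 15 = 30 stereoisomers in total.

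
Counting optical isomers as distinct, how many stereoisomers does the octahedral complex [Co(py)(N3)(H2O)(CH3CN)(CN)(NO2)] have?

In an octahedral complex each vertex has one trans partner and four cis neighbours.
Placing the ligands in turn and identifying arrangements related by rotation or reflection leaves 15 distinct geometric isomers.
Of these, 15 lack any improper symmetry element and so occur as enantiomeric pairs, giving 15 + 15 = 30 stereoisomers in total.

30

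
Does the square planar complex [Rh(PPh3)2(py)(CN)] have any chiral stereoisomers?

no

In a square planar complex each vertex has one trans partner and two cis neighbours.
There are 2 geometric isomers: PPh3 cis; PPh3 trans.
Each arrangement has an internal mirror plane or centre of symmetry, so none is chiral.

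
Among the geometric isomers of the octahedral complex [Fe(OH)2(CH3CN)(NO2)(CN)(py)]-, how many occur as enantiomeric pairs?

An octahedron has six vertices in three trans pairs; every non-trans pair is cis.
Exhaustive case analysis gives 9 geometric isomers.
Of these, 6 lack any improper symmetry element and so occur as enantiomeric pairs, giving 9 + 6 = 15 stereoisomers in total.

6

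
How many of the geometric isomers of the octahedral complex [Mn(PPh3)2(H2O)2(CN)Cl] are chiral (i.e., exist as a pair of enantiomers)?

In an octahedral complex each vertex has one trans partner and four cis neighbours.
Systematic placement gives 6 geometric isomers: PPh3 trans, H2O trans; PPh3 cis, H2O cis (3 arrangements, 2 chiral); PPh3 trans, H2O cis; PPh3 cis, H2O trans.
Of these, 2 lack any improper symmetry element and so occur as enantiomeric pairs, giving 6 + 2 = 8 stereoisomers in total.

2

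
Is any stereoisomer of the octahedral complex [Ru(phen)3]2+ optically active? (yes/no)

yes

Each phen is bidentate and must span two cis positions.
Only one geometric arrangement is possible; it has no improper symmetry element, so it exists as a pair of enantiomers (2 stereoisomers).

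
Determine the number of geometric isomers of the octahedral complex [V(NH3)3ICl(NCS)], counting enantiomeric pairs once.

An octahedron has six vertices in three trans pairs; every non-trans pair is cis.
Systematic placement gives 4 geometric isomers: NH3 mer (3 arrangements); NH3 fac (chiral).

4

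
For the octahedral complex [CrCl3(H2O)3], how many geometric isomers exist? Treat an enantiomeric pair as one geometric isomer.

2

There are 2 geometric isomers: Cl mer; Cl fac.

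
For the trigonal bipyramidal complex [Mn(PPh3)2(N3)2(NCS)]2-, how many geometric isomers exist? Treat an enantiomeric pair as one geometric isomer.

A trigonal bipyramid has two axial and three equatorial sites, which are chemically inequivalent.
Systematic enumeration (placing each ligand type in turn and discarding arrangements equivalent by rotation or reflection) gives 5 geometric isomers.

5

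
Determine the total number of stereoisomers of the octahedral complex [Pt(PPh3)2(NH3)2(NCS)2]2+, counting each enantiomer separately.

6

In an octahedral complex each vertex has one trans partner and four cis neighbours.
There are 5 geometric isomers: PPh3 trans, NH3 trans, NCS trans; PPh3 cis, NH3 cis, NCS trans; PPh3 trans, NH3 cis, NCS cis; PPh3 cis, NH3 cis, NCS cis (chiral); PPh3 cis, NH3 trans, NCS cis.
One of these lacks any improper symmetry element and so occurs as an enantiomeric pair, giving 5 + 1 = 6 stereoisomers in total.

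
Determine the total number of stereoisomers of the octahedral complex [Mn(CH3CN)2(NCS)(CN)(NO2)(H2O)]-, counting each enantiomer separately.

15

Exhaustive case analysis gives 9 geometric isomers.
Of these, 6 lack any improper symmetry element and so occur as enantiomeric pairs, giving 9 + 6 = 15 stereoisomers in total.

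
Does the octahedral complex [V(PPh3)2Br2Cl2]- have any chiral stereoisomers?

Working through the distinct placements yields 5 geometric isomers: PPh3 trans, Br trans, Cl trans; PPh3 cis, Br trans, Cl cis; PPh3 trans, Br cis, Cl cis; PPh3 cis, Br cis, Cl cis (chiral); PPh3 cis, Br cis, Cl trans.
One of these lacks any improper symmetry element and so occurs as an enantiomeric pair, giving 5 + 1 = 6 stereoisomers in total.

yes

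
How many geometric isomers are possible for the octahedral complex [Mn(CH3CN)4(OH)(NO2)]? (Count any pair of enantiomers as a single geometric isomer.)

2

In an octahedral complex each vertex has one trans partner and four cis neighbours.
There are 2 geometric isomers: OH and NO2 mutually trans; OH and NO2 mutually cis.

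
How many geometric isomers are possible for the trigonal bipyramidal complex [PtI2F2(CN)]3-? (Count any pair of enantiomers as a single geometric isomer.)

5

A trigonal bipyramid has two axial and three equatorial sites, which are chemically inequivalent.
Systematic enumeration (placing each ligand type in turn and discarding arrangements equivalent by rotation or reflection) gives 5 geometric isomers.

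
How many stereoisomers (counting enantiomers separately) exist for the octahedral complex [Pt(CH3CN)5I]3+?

1

The six octahedral sites form three mutually perpendicular trans pairs.
Only one geometric arrangement is possible.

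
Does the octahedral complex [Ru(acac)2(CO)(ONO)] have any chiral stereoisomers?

yes

The six octahedral sites form three mutually perpendicular trans pairs.
Each acac is bidentate and must span two cis positions.
Working through the distinct placements yields 2 geometric isomers: CO and ONO mutually trans; CO and ONO mutually cis (chiral).
One of these lacks any improper symmetry element and so occurs as an enantiomeric pair, giving 2 + 1 = 3 stereoisomers in total.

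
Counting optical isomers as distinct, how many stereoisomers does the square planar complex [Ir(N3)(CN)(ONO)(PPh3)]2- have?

3

There are 3 geometric isomers: (CN/ONO trans, N3/PPh3 trans); (CN/PPh3 trans, N3/ONO trans); (CN/N3 trans, ONO/PPh3 trans).
Each arrangement has an internal mirror plane or centre of symmetry, so none is chiral.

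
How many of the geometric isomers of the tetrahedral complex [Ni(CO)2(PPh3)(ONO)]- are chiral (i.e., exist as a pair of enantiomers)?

All four vertices of a tetrahedron are equivalent and mutually adjacent, so cis/trans isomerism cannot arise.
Only one geometric arrangement is possible.

0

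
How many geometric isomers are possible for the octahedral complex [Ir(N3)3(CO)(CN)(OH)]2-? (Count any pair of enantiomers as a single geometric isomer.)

The six octahedral sites form three mutually perpendicular trans pairs.
Systematic placement gives 4 geometric isomers: N3 mer (3 arrangements); N3 fac (chiral).

4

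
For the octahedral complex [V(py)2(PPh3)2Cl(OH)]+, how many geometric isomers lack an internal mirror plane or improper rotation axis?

The distinct arrangements are (6 in all): py trans, PPh3 trans; py cis, PPh3 cis (3 arrangements, 2 chiral); py trans, PPh3 cis; py cis, PPh3 trans.
Of these, 2 lack any improper symmetry element and so occur as enantiomeric pairs, giving 6 + 2 = 8 stereoisomers in total.

2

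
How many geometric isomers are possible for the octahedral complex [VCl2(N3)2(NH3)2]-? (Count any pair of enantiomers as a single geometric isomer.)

In an octahedral complex each vertex has one trans partner and four cis neighbours.
Working through the distinct placements yields 5 geometric isomers: Cl trans, N3 trans, NH3 trans; Cl trans, N3 cis, NH3 cis; Cl cis, N3 cis, NH3 trans; Cl cis, N3 cis, NH3 cis (chiral); Cl cis, N3 trans, NH3 cis.

5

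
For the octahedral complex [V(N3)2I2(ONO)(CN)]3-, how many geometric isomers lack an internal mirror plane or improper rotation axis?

2

In an octahedral complex each vertex has one trans partner and four cis neighbours.
The distinct arrangements are (6 in all): N3 cis, I cis (3 arrangements, 2 chiral); N3 trans, I cis; N3 cis, I trans; N3 trans, I trans.
Of these, 2 lack any improper symmetry element and so occur as enantiomeric pairs, giving 6 + 2 = 8 stereoisomers in total.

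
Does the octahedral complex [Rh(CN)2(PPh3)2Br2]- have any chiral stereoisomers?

yes

The six octahedral sites form three mutually perpendicular trans pairs.
There are 5 geometric isomers: CN trans, PPh3 trans, Br trans; CN cis, PPh3 cis, Br trans; CN cis, PPh3 trans, Br cis; CN cis, PPh3 cis, Br cis (chiral); CN trans, PPh3 cis, Br cis.
One of these lacks any improper symmetry element and so occurs as an enantiomeric pair, giving 5 + 1 = 6 stereoisomers in total.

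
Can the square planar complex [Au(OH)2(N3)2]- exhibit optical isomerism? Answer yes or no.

The distinct arrangements are (2 in all): OH cis; OH trans.
Each arrangement has an internal mirror plane or centre of symmetry, so none is chiral.

no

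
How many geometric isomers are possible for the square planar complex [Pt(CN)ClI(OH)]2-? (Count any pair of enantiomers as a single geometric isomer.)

3

A square has two trans pairs of vertices; adjacent vertices are cis.
The distinct arrangements are (3 in all): (CN/I trans, Cl/OH trans); (CN/OH trans, Cl/I trans); (CN/Cl trans, I/OH trans).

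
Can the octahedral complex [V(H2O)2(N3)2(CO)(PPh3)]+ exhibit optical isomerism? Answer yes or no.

yes

An octahedron has six vertices in three trans pairs; every non-trans pair is cis.
Systematic placement gives 6 geometric isomers: H2O cis, N3 cis (3 arrangements, 2 chiral); H2O cis, N3 trans; H2O trans, N3 cis; H2O trans, N3 trans.
Of these, 2 lack any improper symmetry element and so occur as enantiomeric pairs, giving 6 + 2 = 8 stereoisomers in total.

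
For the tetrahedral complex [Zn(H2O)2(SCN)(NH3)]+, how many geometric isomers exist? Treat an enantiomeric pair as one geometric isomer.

1

All four vertices of a tetrahedron are equivalent and mutually adjacent, so cis/trans isomerism cannot arise.
Only one geometric arrangement is possible.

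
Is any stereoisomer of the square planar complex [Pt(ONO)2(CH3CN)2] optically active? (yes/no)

no

A square has two trans pairs of vertices; adjacent vertices are cis.
The distinct arrangements are (2 in all): ONO cis; ONO trans.
Each arrangement has an internal mirror plane or centre of symmetry, so none is chiral.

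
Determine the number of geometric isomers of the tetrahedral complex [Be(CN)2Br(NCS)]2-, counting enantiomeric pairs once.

In a tetrahedral complex all four positions are equivalent and every pair of ligands is adjacent — there is no cis/trans distinction.
Only one geometric arrangement is possible.

1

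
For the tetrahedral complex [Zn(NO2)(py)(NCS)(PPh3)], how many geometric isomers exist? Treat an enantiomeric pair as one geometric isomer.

1

All four vertices of a tetrahedron are equivalent and mutually adjacent, so cis/trans isomerism cannot arise.
Only one geometric arrangement is possible; it has no improper symmetry element, so it exists as a pair of enantiomers (2 stereoisomers).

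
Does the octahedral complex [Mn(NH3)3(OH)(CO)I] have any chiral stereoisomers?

yes

The six octahedral sites form three mutually perpendicular trans pairs.
Working through the distinct placements yields 4 geometric isomers: NH3 mer (3 arrangements); NH3 fac (chiral).
One of these lacks any improper symmetry element and so occurs as an enantiomeric pair, giving 4 + 1 = 5 stereoisomers in total.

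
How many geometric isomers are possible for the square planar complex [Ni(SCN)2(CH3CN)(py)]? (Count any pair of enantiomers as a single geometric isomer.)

2

In a square planar complex each vertex has one trans partner and two cis neighbours.
There are 2 geometric isomers: SCN cis; SCN trans.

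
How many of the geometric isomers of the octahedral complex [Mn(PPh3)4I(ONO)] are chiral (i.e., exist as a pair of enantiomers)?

0

In an octahedral complex each vertex has one trans partner and four cis neighbours.
The distinct arrangements are (2 in all): I and ONO mutually trans; I and ONO mutually cis.
Each arrangement has an internal mirror plane or centre of symmetry, so none is chiral.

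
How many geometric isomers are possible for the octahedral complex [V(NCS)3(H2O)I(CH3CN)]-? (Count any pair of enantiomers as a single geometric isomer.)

In an octahedral complex each vertex has one trans partner and four cis neighbours.
There are 4 geometric isomers: NCS mer (3 arrangements); NCS fac (chiral).

4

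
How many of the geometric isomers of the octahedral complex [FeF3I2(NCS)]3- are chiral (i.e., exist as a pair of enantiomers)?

0

In an octahedral complex each vertex has one trans partner and four cis neighbours.
There are 3 geometric isomers: F mer, I cis; F mer, I trans; F fac, I cis.
Each arrangement has an internal mirror plane or centre of symmetry, so none is chiral.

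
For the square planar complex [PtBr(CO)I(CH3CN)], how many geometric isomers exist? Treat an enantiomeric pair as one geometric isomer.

3

A square has two trans pairs of vertices; adjacent vertices are cis.
There are 3 geometric isomers: (Br/CO trans, CH3CN/I trans); (Br/I trans, CH3CN/CO trans); (Br/CH3CN trans, CO/I trans).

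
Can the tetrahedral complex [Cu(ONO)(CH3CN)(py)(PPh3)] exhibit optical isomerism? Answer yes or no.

yes

Only one geometric arrangement is possible; it has no improper symmetry element, so it exists as a pair of enantiomers (2 stereoisomers).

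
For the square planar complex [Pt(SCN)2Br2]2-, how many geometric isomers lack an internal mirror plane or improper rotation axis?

0

In a square planar complex each vertex has one trans partner and two cis neighbours.
There are 2 geometric isomers: SCN cis; SCN trans.
Each arrangement has an internal mirror plane or centre of symmetry, so none is chiral.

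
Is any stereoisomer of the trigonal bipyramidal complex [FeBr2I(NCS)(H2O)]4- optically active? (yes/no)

A trigonal bipyramid has two axial and three equatorial sites, which are chemically inequivalent.
Exhaustive case analysis gives 7 geometric isomers.
Of these, 3 lack any improper symmetry element and so occur as enantiomeric pairs, giving 7 + 3 = 10 stereoisomers in total.

yes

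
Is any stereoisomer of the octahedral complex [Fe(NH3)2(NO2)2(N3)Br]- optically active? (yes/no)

yes

There are 6 geometric isomers: NH3 trans, NO2 trans; NH3 cis, NO2 cis (3 arrangements, 2 chiral); NH3 cis, NO2 trans; NH3 trans, NO2 cis.
Of these, 2 lack any improper symmetry element and so occur as enantiomeric pairs, giving 6 + 2 = 8 stereoisomers in total.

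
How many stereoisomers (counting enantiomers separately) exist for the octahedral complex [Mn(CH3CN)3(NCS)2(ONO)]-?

3

Working through the distinct placements yields 3 geometric isomers: CH3CN mer, NCS cis; CH3CN mer, NCS trans; CH3CN fac, NCS cis.
Each arrangement has an internal mirror plane or centre of symmetry, so none is chiral.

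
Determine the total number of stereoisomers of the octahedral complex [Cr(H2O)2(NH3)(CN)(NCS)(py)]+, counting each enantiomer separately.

15

Systematic enumeration (placing each ligand type in turn and discarding arrangements equivalent by rotation or reflection) gives 9 geometric isomers.
Of these, 6 lack any improper symmetry element and so occur as enantiomeric pairs, giving 9 + 6 = 15 stereoisomers in total.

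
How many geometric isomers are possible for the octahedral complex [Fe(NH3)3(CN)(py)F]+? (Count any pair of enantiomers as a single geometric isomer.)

An octahedron has six vertices in three trans pairs; every non-trans pair is cis.
Systematic placement gives 4 geometric isomers: NH3 mer (3 arrangements); NH3 fac (chiral).

4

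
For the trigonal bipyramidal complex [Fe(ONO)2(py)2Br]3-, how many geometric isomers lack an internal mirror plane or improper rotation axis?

1

In a trigonal bipyramid the two axial positions differ from the three equatorial ones.
Placing the ligands in turn and identifying arrangements related by rotation or reflection leaves 5 distinct geometric isomers.
One of these lacks any improper symmetry element and so occurs as an enantiomeric pair, giving 5 + 1 = 6 stereoisomers in total.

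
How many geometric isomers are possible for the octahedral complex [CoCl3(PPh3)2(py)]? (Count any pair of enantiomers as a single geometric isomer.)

3

Working through the distinct placements yields 3 geometric isomers: Cl mer, PPh3 cis; Cl mer, PPh3 trans; Cl fac, PPh3 cis.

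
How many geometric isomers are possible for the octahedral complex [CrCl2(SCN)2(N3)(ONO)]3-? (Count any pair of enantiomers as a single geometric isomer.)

An octahedron has six vertices in three trans pairs; every non-trans pair is cis.
The distinct arrangements are (6 in all): Cl trans, SCN trans; Cl trans, SCN cis; Cl cis, SCN trans; Cl cis, SCN cis (3 arrangements, 2 chiral).

6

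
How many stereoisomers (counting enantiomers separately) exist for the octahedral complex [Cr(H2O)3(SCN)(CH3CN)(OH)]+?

5

The six octahedral sites form three mutually perpendicular trans pairs.
Systematic placement gives 4 geometric isomers: H2O mer (3 arrangements); H2O fac (chiral).
One of these lacks any improper symmetry element and so occurs as an enantiomeric pair, giving 4 + 1 = 5 stereoisomers in total.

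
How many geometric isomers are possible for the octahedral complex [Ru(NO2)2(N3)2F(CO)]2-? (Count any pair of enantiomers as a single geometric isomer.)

An octahedron has six vertices in three trans pairs; every non-trans pair is cis.
Working through the distinct placements yields 6 geometric isomers: NO2 trans, N3 trans; NO2 cis, N3 cis (3 arrangements, 2 chiral); NO2 trans, N3 cis; NO2 cis, N3 trans.

6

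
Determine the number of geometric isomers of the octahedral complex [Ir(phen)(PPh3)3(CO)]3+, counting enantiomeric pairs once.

2

The six octahedral sites form three mutually perpendicular trans pairs.
Each phen is bidentate and must span two cis positions.
The distinct arrangements are (2 in all): PPh3 fac; PPh3 mer.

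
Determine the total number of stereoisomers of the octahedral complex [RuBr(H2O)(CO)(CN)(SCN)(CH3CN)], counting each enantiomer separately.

Exhaustive case analysis gives 15 geometric isomers.
Of these, 15 lack any improper symmetry element and so occur as enantiomeric pairs, giving 15 + 15 = 30 stereoisomers in total.

30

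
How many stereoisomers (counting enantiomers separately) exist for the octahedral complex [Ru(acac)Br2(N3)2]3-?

4

Each acac is bidentate and must span two cis positions.
Working through the distinct placements yields 3 geometric isomers: Br trans, N3 cis; Br cis, N3 cis (chiral); Br cis, N3 trans.
One of these lacks any improper symmetry element and so occurs as an enantiomeric pair, giving 3 + 1 = 4 stereoisomers in total.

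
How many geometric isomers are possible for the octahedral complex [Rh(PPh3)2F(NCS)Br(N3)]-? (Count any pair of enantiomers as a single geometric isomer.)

The six octahedral sites form three mutually perpendicular trans pairs.
Placing the ligands in turn and identifying arrangements related by rotation or reflection leaves 9 distinct geometric isomers.

9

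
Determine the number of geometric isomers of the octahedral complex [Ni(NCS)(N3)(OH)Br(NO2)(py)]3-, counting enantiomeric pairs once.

15

In an octahedral complex each vertex has one trans partner and four cis neighbours.
Systematic enumeration (placing each ligand type in turn and discarding arrangements equivalent by rotation or reflection) gives 15 geometric isomers.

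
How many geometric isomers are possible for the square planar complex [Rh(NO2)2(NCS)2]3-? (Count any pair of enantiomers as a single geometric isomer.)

2

In a square planar complex each vertex has one trans partner and two cis neighbours.
Systematic placement gives 2 geometric isomers: NO2 cis; NO2 trans.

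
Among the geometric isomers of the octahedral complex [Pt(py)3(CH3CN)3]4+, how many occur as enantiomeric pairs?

0

An octahedron has six vertices in three trans pairs; every non-trans pair is cis.
The distinct arrangements are (2 in all): py mer; py fac.
Each arrangement has an internal mirror plane or centre of symmetry, so none is chiral.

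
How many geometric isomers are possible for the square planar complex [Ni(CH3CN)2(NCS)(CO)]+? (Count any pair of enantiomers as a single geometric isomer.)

A square has two trans pairs of vertices; adjacent vertices are cis.
The distinct arrangements are (2 in all): CH3CN cis; CH3CN trans.

2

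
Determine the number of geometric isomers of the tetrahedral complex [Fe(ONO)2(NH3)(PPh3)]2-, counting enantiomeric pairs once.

1

In a tetrahedral complex all four positions are equivalent and every pair of ligands is adjacent — there is no cis/trans distinction.
Only one geometric arrangement is possible.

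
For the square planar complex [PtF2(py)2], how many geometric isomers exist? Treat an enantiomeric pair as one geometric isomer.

A square has two trans pairs of vertices; adjacent vertices are cis.
The distinct arrangements are (2 in all): F cis; F trans.

2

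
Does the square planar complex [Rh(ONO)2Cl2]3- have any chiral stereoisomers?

The distinct arrangements are (2 in all): ONO cis; ONO trans.
Each arrangement has an internal mirror plane or centre of symmetry, so none is chiral.

no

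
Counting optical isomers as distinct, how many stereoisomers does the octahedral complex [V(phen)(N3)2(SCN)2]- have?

4

The six octahedral sites form three mutually perpendicular trans pairs.
Each phen is bidentate and must span two cis positions.
The distinct arrangements are (3 in all): N3 trans, SCN cis; N3 cis, SCN cis (chiral); N3 cis, SCN trans.
One of these lacks any improper symmetry element and so occurs as an enantiomeric pair, giving 3 + 1 = 4 stereoisomers in total.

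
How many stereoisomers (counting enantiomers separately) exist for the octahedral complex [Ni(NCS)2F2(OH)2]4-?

6

The six octahedral sites form three mutually perpendicular trans pairs.
The distinct arrangements are (5 in all): NCS trans, F trans, OH trans; NCS cis, F trans, OH cis; NCS cis, F cis, OH trans; NCS cis, F cis, OH cis (chiral); NCS trans, F cis, OH cis.
One of these lacks any improper symmetry element and so occurs as an enantiomeric pair, giving 5 + 1 = 6 stereoisomers in total.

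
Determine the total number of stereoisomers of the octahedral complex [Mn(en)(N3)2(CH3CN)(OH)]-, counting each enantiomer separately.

6

The six octahedral sites form three mutually perpendicular trans pairs.
Each en is bidentate and must span two cis positions.
Systematic placement gives 4 geometric isomers: N3 cis (3 arrangements, 2 chiral); N3 trans.
Of these, 2 lack any improper symmetry element and so occur as enantiomeric pairs, giving 4 + 2 = 6 stereoisomers in total.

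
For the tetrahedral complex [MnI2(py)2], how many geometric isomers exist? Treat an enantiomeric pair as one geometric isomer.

In a tetrahedral complex all four positions are equivalent and every pair of ligands is adjacent — there is no cis/trans distinction.
Only one geometric arrangement is possible.

1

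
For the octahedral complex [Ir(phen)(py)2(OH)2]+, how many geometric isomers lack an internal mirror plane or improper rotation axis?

The six octahedral sites form three mutually perpendicular trans pairs.
Each phen is bidentate and must span two cis positions.
There are 3 geometric isomers: py cis, OH trans; py trans, OH cis; py cis, OH cis (chiral).
One of these lacks any improper symmetry element and so occurs as an enantiomeric pair, giving 3 + 1 = 4 stereoisomers in total.

1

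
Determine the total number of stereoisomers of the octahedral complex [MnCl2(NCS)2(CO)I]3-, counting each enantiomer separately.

8

There are 6 geometric isomers: Cl cis, NCS trans; Cl cis, NCS cis (3 arrangements, 2 chiral); Cl trans, NCS trans; Cl trans, NCS cis.
Of these, 2 lack any improper symmetry element and so occur as enantiomeric pairs, giving 6 + 2 = 8 stereoisomers in total.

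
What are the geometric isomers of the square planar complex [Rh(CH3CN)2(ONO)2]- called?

Working through the distinct placements yields 2 geometric isomers: CH3CN cis; CH3CN trans.

cis and trans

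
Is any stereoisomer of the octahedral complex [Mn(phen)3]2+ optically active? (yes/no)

The six octahedral sites form three mutually perpendicular trans pairs.
Each phen is bidentate and must span two cis positions.
Only one geometric arrangement is possible; it has no improper symmetry element, so it exists as a pair of enantiomers (2 stereoisomers).

yes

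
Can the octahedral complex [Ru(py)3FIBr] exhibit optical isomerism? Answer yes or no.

yes

In an octahedral complex each vertex has one trans partner and four cis neighbours.
Systematic placement gives 4 geometric isomers: py mer (3 arrangements); py fac (chiral).
One of these lacks any improper symmetry element and so occurs as an enantiomeric pair, giving 4 + 1 = 5 stereoisomers in total.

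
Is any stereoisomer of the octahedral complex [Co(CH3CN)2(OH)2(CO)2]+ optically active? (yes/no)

yes

The six octahedral sites form three mutually perpendicular trans pairs.
Working through the distinct placements yields 5 geometric isomers: CH3CN trans, OH trans, CO trans; CH3CN trans, OH cis, CO cis; CH3CN cis, OH trans, CO cis; CH3CN cis, OH cis, CO cis (chiral); CH3CN cis, OH cis, CO trans.
One of these lacks any improper symmetry element and so occurs as an enantiomeric pair, giving 5 + 1 = 6 stereoisomers in total.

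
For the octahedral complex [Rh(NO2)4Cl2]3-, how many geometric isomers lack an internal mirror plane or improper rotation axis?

The six octahedral sites form three mutually perpendicular trans pairs.
Working through the distinct placements yields 2 geometric isomers: Cl trans; Cl cis.
Each arrangement has an internal mirror plane or centre of symmetry, so none is chiral.

0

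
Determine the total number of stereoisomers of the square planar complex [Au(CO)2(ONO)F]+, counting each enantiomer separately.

In a square planar complex each vertex has one trans partner and two cis neighbours.
Working through the distinct placements yields 2 geometric isomers: CO cis; CO trans.
Each arrangement has an internal mirror plane or centre of symmetry, so none is chiral.

2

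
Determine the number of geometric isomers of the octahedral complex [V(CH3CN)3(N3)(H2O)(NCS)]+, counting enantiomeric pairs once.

4

In an octahedral complex each vertex has one trans partner and four cis neighbours.
Systematic placement gives 4 geometric isomers: CH3CN mer (3 arrangements); CH3CN fac (chiral).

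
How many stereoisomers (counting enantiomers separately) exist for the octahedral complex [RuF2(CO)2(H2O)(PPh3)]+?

The six octahedral sites form three mutually perpendicular trans pairs.
Systematic placement gives 6 geometric isomers: F trans, CO trans; F cis, CO trans; F cis, CO cis (3 arrangements, 2 chiral); F trans, CO cis.
Of these, 2 lack any improper symmetry element and so occur as enantiomeric pairs, giving 6 + 2 = 8 stereoisomers in total.

8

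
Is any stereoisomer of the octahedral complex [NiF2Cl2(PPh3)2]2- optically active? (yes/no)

yes

An octahedron has six vertices in three trans pairs; every non-trans pair is cis.
The distinct arrangements are (5 in all): F trans, Cl trans, PPh3 trans; F cis, Cl trans, PPh3 cis; F cis, Cl cis, PPh3 trans; F cis, Cl cis, PPh3 cis (chiral); F trans, Cl cis, PPh3 cis.
One of these lacks any improper symmetry element and so occurs as an enantiomeric pair, giving 5 + 1 = 6 stereoisomers in total.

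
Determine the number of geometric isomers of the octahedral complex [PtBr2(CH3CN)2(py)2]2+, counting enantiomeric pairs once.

The six octahedral sites form three mutually perpendicular trans pairs.
There are 5 geometric isomers: Br trans, CH3CN trans, py trans; Br trans, CH3CN cis, py cis; Br cis, CH3CN cis, py trans; Br cis, CH3CN cis, py cis (chiral); Br cis, CH3CN trans, py cis.

5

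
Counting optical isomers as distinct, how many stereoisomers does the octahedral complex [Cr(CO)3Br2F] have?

3

The distinct arrangements are (3 in all): CO mer, Br trans; CO fac, Br cis; CO mer, Br cis.
Each arrangement has an internal mirror plane or centre of symmetry, so none is chiral.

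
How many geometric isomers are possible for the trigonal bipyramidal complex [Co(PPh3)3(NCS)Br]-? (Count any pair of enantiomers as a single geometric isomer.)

A trigonal bipyramid has two axial and three equatorial sites, which are chemically inequivalent.
The distinct arrangements are (4 in all): NCS axial, Br axial; NCS equatorial, Br axial; NCS axial, Br equatorial; NCS equatorial, Br equatorial.

4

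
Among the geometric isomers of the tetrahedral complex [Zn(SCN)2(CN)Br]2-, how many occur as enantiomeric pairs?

In a tetrahedral complex all four positions are equivalent and every pair of ligands is adjacent — there is no cis/trans distinction.
Only one geometric arrangement is possible.

0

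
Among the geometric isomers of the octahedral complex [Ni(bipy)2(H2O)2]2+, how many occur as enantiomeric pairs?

An octahedron has six vertices in three trans pairs; every non-trans pair is cis.
Each bipy is bidentate and must span two cis positions.
Systematic placement gives 2 geometric isomers: H2O trans; H2O cis (chiral).
One of these lacks any improper symmetry element and so occurs as an enantiomeric pair, giving 2 + 1 = 3 stereoisomers in total.

1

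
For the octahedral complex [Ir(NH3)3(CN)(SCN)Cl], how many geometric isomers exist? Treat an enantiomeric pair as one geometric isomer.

An octahedron has six vertices in three trans pairs; every non-trans pair is cis.
Working through the distinct placements yields 4 geometric isomers: NH3 mer (3 arrangements); NH3 fac (chiral).

4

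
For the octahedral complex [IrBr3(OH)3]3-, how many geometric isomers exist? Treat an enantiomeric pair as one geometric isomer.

2

An octahedron has six vertices in three trans pairs; every non-trans pair is cis.
Working through the distinct placements yields 2 geometric isomers: Br mer; Br fac.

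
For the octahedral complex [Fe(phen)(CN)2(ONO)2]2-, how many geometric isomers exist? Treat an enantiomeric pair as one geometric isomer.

In an octahedral complex each vertex has one trans partner and four cis neighbours.
Each phen is bidentate and must span two cis positions.
There are 3 geometric isomers: CN trans, ONO cis; CN cis, ONO cis (chiral); CN cis, ONO trans.

3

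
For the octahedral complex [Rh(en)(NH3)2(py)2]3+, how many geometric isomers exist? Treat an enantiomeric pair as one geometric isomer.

3

The six octahedral sites form three mutually perpendicular trans pairs.
Each en is bidentate and must span two cis positions.
The distinct arrangements are (3 in all): NH3 trans, py cis; NH3 cis, py trans; NH3 cis, py cis (chiral).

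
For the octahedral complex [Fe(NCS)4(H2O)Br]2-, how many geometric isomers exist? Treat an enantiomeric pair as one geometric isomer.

2

The six octahedral sites form three mutually perpendicular trans pairs.
Working through the distinct placements yields 2 geometric isomers: H2O and Br mutually trans; H2O and Br mutually cis.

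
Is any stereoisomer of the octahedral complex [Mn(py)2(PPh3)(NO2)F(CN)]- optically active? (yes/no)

yes

Systematic enumeration (placing each ligand type in turn and discarding arrangements equivalent by rotation or reflection) gives 9 geometric isomers.
Of these, 6 lack any improper symmetry element and so occur as enantiomeric pairs, giving 9 + 6 = 15 stereoisomers in total.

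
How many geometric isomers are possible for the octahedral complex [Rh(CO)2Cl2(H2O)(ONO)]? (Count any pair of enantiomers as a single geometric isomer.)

6

In an octahedral complex each vertex has one trans partner and four cis neighbours.
Systematic placement gives 6 geometric isomers: CO trans, Cl trans; CO trans, Cl cis; CO cis, Cl cis (3 arrangements, 2 chiral); CO cis, Cl trans.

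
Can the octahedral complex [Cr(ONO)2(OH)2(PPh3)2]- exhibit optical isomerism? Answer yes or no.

An octahedron has six vertices in three trans pairs; every non-trans pair is cis.
The distinct arrangements are (5 in all): ONO trans, OH trans, PPh3 trans; ONO cis, OH trans, PPh3 cis; ONO cis, OH cis, PPh3 trans; ONO cis, OH cis, PPh3 cis (chiral); ONO trans, OH cis, PPh3 cis.
One of these lacks any improper symmetry element and so occurs as an enantiomeric pair, giving 5 + 1 = 6 stereoisomers in total.

yes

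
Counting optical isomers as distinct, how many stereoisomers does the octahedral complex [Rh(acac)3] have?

2

Each acac is bidentate and must span two cis positions.
Only one geometric arrangement is possible; it has no improper symmetry element, so it exists as a pair of enantiomers (2 stereoisomers).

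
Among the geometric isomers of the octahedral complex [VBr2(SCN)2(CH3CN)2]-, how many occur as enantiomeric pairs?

An octahedron has six vertices in three trans pairs; every non-trans pair is cis.
Systematic placement gives 5 geometric isomers: Br trans, SCN trans, CH3CN trans; Br trans, SCN cis, CH3CN cis; Br cis, SCN trans, CH3CN cis; Br cis, SCN cis, CH3CN cis (chiral); Br cis, SCN cis, CH3CN trans.
One of these lacks any improper symmetry element and so occurs as an enantiomeric pair, giving 5 + 1 = 6 stereoisomers in total.

1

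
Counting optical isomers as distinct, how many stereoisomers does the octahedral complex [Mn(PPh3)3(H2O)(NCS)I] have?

5

An octahedron has six vertices in three trans pairs; every non-trans pair is cis.
Systematic placement gives 4 geometric isomers: PPh3 mer (3 arrangements); PPh3 fac (chiral).
One of these lacks any improper symmetry element and so occurs as an enantiomeric pair, giving 4 + 1 = 5 stereoisomers in total.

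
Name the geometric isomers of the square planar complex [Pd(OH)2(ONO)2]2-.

In a square planar complex each vertex has one trans partner and two cis neighbours.
The distinct arrangements are (2 in all): OH cis; OH trans.

cis and trans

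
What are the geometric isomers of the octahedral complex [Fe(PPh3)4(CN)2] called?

cis and trans

The six octahedral sites form three mutually perpendicular trans pairs.
The distinct arrangements are (2 in all): CN trans; CN cis.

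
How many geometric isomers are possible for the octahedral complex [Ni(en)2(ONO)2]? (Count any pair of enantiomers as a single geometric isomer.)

An octahedron has six vertices in three trans pairs; every non-trans pair is cis.
Each en is bidentate and must span two cis positions.
The distinct arrangements are (2 in all): ONO trans; ONO cis (chiral).

2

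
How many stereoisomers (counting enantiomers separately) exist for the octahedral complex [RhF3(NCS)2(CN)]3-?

Systematic placement gives 3 geometric isomers: F mer, NCS trans; F fac, NCS cis; F mer, NCS cis.
Each arrangement has an internal mirror plane or centre of symmetry, so none is chiral.

3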